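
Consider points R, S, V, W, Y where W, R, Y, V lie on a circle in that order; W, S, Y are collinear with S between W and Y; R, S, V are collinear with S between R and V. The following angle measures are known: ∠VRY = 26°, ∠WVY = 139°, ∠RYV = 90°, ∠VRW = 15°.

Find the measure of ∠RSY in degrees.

1. ∠VWY = 26°  [same arc YV]
2. ∠RWV = 90°  [cyclic WRYV, opposite ∠W+∠Y]
3. ∠RVW = 75°  [△WRV]
4. ∠VSW = 79°  [△WSV]
5. ∠RSY = 79°  [vertical angles at S]

∠RSY = 79°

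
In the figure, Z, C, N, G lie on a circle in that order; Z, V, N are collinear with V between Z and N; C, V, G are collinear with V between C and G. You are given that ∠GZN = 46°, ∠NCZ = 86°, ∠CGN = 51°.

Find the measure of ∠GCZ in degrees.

1. ∠NGZ = 94°  [cyclic ZCNG, opposite ∠C+∠G]
2. ∠GNZ = 40°  [△ZNG]
3. ∠GCZ = 40°  [same arc ZG]

∠GCZ = 40°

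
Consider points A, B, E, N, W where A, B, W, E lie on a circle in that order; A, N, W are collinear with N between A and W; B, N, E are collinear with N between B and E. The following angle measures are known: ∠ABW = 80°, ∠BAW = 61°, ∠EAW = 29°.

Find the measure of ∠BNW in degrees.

∠BNW = 112°

1. ∠AWB = 39°  [△ABW]
2. ∠EBW = 29°  [same arc WE]
3. ∠BNW = 112°  [△BNW]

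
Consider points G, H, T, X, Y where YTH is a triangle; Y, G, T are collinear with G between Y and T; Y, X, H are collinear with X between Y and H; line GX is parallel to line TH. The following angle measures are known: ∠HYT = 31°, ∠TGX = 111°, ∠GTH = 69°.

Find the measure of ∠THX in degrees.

∠THX = 80°

1. ∠HTY = 69°  [G on ray TY]
2. ∠THY = 80°  [△YTH]
3. ∠THX = 80°  [X on ray HY]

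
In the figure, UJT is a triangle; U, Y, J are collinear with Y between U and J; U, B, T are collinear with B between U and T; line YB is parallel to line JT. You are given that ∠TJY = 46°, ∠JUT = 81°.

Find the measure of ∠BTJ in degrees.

1. ∠TJU = 46°  [Y on ray JU]
2. ∠JTU = 53°  [△UJT]
3. ∠BTJ = 53°  [B on ray TU]

∠BTJ = 53°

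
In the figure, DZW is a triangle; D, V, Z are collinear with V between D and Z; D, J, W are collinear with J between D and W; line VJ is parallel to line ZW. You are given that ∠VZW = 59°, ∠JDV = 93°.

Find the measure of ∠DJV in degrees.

∠DJV = 28°

1. ∠DZW = 59°  [V on ray ZD]
2. ∠WDZ = 93°  [V on DZ, J on DW]
3. ∠DWZ = 28°  [△DZW]
4. ∠DJV = 28°  [VJ∥ZW, corresponding at J]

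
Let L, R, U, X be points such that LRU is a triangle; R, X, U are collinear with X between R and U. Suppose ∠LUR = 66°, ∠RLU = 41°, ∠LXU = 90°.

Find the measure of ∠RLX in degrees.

1. ∠LRU = 73°  [△LRU]
2. ∠LXR = 90°  [linear pair at X on RU]
3. ∠LRX = 73°  [X on ray RU]
4. ∠RLX = 17°  [△LRX]

∠RLX = 17°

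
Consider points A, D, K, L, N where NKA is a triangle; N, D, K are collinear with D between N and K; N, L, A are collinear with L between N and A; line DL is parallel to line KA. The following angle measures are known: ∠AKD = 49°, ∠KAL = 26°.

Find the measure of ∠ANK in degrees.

1. ∠AKN = 49°  [D on ray KN]
2. ∠KAN = 26°  [L on ray AN]
3. ∠ANK = 105°  [△NKA]

∠ANK = 105°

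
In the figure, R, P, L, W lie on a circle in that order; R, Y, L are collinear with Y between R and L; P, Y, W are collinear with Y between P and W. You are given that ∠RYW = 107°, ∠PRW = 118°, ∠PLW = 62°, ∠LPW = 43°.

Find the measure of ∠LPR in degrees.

1. ∠LYP = 107°  [vertical angles at Y]
2. ∠LWP = 75°  [△PLW]
3. ∠PLR = 30°  [△PYL]
4. ∠LRP = 75°  [same arc PL]
5. ∠LPR = 75°  [△RPL]

∠LPR = 75°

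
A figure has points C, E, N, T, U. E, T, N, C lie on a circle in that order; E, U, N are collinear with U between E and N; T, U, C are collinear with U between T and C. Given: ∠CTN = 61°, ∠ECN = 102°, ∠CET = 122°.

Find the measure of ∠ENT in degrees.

1. ∠CEN = 61°  [same arc NC]
2. ∠CNE = 17°  [△ENC]
3. ∠CTE = 17°  [same arc EC]
4. ∠ECT = 41°  [△ETC]
5. ∠ENT = 41°  [same arc ET]

∠ENT = 41°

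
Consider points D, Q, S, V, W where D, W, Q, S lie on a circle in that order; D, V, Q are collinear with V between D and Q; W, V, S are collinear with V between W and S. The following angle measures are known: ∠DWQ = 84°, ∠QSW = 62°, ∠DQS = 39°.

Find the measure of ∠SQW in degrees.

∠SQW = 73°

1. ∠DSQ = 96°  [cyclic DWQS, opposite ∠W+∠S]
2. ∠QDS = 45°  [△DQS]
3. ∠QWS = 45°  [same arc QS]
4. ∠SQW = 73°  [△WQS]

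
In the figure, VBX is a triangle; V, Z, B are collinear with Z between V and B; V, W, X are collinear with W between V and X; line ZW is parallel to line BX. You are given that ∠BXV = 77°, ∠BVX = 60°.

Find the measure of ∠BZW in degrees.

1. ∠VBX = 43°  [△VBX]
2. ∠VZW = 43°  [ZW∥BX, corresponding at Z]
3. ∠BZW = 137°  [linear pair at Z on VB]

∠BZW = 137°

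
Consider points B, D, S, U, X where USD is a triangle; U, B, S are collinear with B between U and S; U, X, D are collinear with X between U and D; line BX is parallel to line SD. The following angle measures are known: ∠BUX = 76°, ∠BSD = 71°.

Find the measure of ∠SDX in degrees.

∠SDX = 33°

1. ∠DUS = 76°  [B on US, X on UD]
2. ∠DSU = 71°  [B on ray SU]
3. ∠SDU = 33°  [△USD]
4. ∠SDX = 33°  [X on ray DU]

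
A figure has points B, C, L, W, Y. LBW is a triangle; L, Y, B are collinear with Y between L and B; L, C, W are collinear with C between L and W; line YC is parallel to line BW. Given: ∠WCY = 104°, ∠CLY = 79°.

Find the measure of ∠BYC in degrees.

∠BYC = 155°

1. ∠LCY = 76°  [linear pair at C on LW]
2. ∠CYL = 25°  [△LYC]
3. ∠BYC = 155°  [linear pair at Y on LB]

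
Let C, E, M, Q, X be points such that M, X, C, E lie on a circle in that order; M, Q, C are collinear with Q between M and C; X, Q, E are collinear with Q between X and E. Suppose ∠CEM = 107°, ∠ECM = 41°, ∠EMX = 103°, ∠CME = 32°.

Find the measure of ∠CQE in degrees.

∠CQE = 68°

1. ∠EXM = 41°  [same arc ME]
2. ∠MEX = 36°  [△MXE]
3. ∠EQM = 112°  [△MQE]
4. ∠CQE = 68°  [linear pair at Q on MC]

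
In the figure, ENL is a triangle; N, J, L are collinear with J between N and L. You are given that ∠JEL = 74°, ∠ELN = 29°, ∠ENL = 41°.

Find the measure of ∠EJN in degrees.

1. ∠ELJ = 29°  [J on ray LN]
2. ∠EJL = 77°  [△EJL]
3. ∠EJN = 103°  [linear pair at J on NL]

∠EJN = 103°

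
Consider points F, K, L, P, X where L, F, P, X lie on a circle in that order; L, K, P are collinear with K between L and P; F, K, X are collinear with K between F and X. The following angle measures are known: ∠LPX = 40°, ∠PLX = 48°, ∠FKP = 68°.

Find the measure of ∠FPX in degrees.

1. ∠LFX = 40°  [same arc LX]
2. ∠PFX = 48°  [same arc PX]
3. ∠FKL = 112°  [linear pair at K on LP]
4. ∠FLP = 28°  [△LKF]
5. ∠FXP = 28°  [same arc FP]
6. ∠FPX = 104°  [△FPX]

∠FPX = 104°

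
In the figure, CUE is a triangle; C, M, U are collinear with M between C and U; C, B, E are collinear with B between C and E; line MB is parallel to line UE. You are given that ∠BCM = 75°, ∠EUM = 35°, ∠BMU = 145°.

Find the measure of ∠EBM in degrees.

1. ∠BMC = 35°  [linear pair at M on CU]
2. ∠CBM = 70°  [△CMB]
3. ∠EBM = 110°  [linear pair at B on CE]

∠EBM = 110°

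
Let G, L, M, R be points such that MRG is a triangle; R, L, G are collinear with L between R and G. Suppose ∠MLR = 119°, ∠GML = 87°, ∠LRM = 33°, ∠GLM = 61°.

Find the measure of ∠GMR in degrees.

1. ∠LGM = 32°  [△MLG]
2. ∠GRM = 33°  [L on ray RG]
3. ∠MGR = 32°  [L on ray GR]
4. ∠GMR = 115°  [△MRG]

∠GMR = 115°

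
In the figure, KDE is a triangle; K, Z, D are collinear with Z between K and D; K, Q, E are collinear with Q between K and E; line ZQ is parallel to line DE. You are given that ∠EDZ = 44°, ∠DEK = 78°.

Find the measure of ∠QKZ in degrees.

∠QKZ = 58°

1. ∠EDK = 44°  [Z on ray DK]
2. ∠DKE = 58°  [△KDE]
3. ∠QKZ = 58°  [Z on KD, Q on KE]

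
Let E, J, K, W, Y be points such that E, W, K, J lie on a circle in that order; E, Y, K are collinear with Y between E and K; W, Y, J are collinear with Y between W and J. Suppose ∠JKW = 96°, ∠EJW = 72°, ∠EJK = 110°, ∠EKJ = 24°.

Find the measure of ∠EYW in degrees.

1. ∠JEW = 84°  [cyclic EWKJ, opposite ∠E+∠K]
2. ∠EKW = 72°  [same arc EW]
3. ∠EWJ = 24°  [△EWJ]
4. ∠EWK = 70°  [cyclic EWKJ, opposite ∠W+∠J]
5. ∠KEW = 38°  [△EWK]
6. ∠EYW = 118°  [△EYW]

∠EYW = 118°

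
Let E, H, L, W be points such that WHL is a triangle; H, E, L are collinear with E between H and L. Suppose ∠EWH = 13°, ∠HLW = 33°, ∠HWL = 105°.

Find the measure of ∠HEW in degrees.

∠HEW = 125°

1. ∠LHW = 42°  [△WHL]
2. ∠EHW = 42°  [E on ray HL]
3. ∠HEW = 125°  [△WHE]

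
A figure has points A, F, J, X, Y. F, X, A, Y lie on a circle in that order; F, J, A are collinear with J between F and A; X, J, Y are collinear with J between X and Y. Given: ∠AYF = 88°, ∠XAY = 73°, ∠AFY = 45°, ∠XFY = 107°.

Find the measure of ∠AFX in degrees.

1. ∠AXY = 45°  [same arc AY]
2. ∠AYX = 62°  [△XAY]
3. ∠AFX = 62°  [same arc XA]

∠AFX = 62°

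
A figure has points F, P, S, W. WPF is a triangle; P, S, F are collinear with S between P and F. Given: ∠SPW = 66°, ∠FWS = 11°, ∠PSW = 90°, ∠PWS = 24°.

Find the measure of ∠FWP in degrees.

∠FWP = 35°

1. ∠FPW = 66°  [S on ray PF]
2. ∠FSW = 90°  [linear pair at S on PF]
3. ∠SFW = 79°  [△WSF]
4. ∠PFW = 79°  [S on ray FP]
5. ∠FWP = 35°  [△WPF]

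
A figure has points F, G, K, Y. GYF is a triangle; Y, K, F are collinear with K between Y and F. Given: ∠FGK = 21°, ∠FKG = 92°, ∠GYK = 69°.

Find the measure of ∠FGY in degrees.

1. ∠GFK = 67°  [△GKF]
2. ∠FYG = 69°  [K on ray YF]
3. ∠GFY = 67°  [K on ray FY]
4. ∠FGY = 44°  [△GYF]

∠FGY = 44°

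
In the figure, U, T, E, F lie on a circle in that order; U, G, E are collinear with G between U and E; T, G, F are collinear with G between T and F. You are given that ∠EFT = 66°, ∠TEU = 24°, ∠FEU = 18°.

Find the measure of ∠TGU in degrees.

∠TGU = 96°

1. ∠EUT = 66°  [same arc TE]
2. ∠FTU = 18°  [same arc UF]
3. ∠TGU = 96°  [△UGT]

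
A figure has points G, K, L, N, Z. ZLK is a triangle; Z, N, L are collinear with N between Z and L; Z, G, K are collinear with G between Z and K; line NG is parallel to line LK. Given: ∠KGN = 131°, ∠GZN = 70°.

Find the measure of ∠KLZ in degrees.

∠KLZ = 61°

1. ∠NGZ = 49°  [linear pair at G on ZK]
2. ∠GNZ = 61°  [△ZNG]
3. ∠KLZ = 61°  [NG∥LK, corresponding at N]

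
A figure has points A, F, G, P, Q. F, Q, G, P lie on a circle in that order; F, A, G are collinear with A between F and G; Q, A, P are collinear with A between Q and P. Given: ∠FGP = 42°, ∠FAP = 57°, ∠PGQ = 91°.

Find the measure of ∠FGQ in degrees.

1. ∠FQP = 42°  [same arc FP]
2. ∠PFQ = 89°  [cyclic FQGP, opposite ∠F+∠G]
3. ∠FPQ = 49°  [△FQP]
4. ∠FGQ = 49°  [same arc FQ]

∠FGQ = 49°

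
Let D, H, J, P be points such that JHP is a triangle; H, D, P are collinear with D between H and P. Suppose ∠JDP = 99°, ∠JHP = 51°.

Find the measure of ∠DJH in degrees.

1. ∠HDJ = 81°  [linear pair at D on HP]
2. ∠DHJ = 51°  [D on ray HP]
3. ∠DJH = 48°  [△JHD]

∠DJH = 48°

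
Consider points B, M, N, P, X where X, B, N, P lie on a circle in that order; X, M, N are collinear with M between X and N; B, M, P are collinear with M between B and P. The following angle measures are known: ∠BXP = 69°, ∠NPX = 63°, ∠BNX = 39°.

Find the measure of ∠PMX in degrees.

1. ∠NBX = 117°  [cyclic XBNP, opposite ∠B+∠P]
2. ∠BPX = 39°  [same arc XB]
3. ∠BXN = 24°  [△XBN]
4. ∠PBX = 72°  [△XBP]
5. ∠BPN = 24°  [same arc BN]
6. ∠PNX = 72°  [same arc XP]
7. ∠NMP = 84°  [△NMP]
8. ∠PMX = 96°  [linear pair at M on XN]

∠PMX = 96°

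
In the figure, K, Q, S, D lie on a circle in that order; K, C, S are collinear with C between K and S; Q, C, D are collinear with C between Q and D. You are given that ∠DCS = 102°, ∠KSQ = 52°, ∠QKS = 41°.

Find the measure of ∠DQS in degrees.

∠DQS = 50°

1. ∠KCQ = 102°  [vertical angles at C]
2. ∠QCS = 78°  [linear pair at C on KS]
3. ∠DQS = 50°  [△QCS]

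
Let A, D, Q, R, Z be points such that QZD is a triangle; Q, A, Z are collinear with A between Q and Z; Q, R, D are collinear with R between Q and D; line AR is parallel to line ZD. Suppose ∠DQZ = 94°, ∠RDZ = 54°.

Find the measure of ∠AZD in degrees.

1. ∠QDZ = 54°  [R on ray DQ]
2. ∠DZQ = 32°  [△QZD]
3. ∠AZD = 32°  [A on ray ZQ]

∠AZD = 32°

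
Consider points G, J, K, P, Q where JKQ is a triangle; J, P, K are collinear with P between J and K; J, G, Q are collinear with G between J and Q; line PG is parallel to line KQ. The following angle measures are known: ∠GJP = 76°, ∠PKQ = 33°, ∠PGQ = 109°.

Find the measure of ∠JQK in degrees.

1. ∠KJQ = 76°  [P on JK, G on JQ]
2. ∠JKQ = 33°  [P on ray KJ]
3. ∠JQK = 71°  [△JKQ]

∠JQK = 71°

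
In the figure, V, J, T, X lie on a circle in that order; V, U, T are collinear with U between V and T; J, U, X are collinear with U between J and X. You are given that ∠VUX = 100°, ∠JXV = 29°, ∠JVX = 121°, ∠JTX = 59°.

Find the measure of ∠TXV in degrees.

1. ∠TVX = 51°  [△VUX]
2. ∠VJX = 30°  [△VJX]
3. ∠VTX = 30°  [same arc VX]
4. ∠TXV = 99°  [△VTX]

∠TXV = 99°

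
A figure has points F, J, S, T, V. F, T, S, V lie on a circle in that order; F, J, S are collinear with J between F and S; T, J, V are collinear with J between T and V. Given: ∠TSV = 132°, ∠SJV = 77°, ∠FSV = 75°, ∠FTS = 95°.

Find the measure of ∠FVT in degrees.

∠FVT = 57°

1. ∠TFV = 48°  [cyclic FTSV, opposite ∠F+∠S]
2. ∠FTV = 75°  [same arc FV]
3. ∠FVT = 57°  [△FTV]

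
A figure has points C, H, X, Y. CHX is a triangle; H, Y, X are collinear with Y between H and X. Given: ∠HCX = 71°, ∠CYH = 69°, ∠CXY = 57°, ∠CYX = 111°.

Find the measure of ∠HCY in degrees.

1. ∠CXH = 57°  [Y on ray XH]
2. ∠CHX = 52°  [△CHX]
3. ∠CHY = 52°  [Y on ray HX]
4. ∠HCY = 59°  [△CHY]

∠HCY = 59°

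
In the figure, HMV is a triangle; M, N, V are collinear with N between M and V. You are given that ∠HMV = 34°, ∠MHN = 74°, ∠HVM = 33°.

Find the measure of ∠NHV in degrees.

∠NHV = 39°

1. ∠HMN = 34°  [N on ray MV]
2. ∠HNM = 72°  [△HMN]
3. ∠HVN = 33°  [N on ray VM]
4. ∠HNV = 108°  [linear pair at N on MV]
5. ∠NHV = 39°  [△HNV]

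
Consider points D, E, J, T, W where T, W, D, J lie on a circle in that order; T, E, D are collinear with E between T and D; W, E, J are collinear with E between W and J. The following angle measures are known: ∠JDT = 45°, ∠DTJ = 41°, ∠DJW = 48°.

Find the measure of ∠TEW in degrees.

1. ∠JWT = 45°  [same arc TJ]
2. ∠DTW = 48°  [same arc WD]
3. ∠TEW = 87°  [△TEW]

∠TEW = 87°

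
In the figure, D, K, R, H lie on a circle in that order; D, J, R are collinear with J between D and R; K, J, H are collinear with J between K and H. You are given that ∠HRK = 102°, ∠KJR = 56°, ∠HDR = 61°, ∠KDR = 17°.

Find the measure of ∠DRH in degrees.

∠DRH = 39°

1. ∠DJH = 56°  [vertical angles at J]
2. ∠KHR = 17°  [same arc KR]
3. ∠HJR = 124°  [linear pair at J on DR]
4. ∠DRH = 39°  [△RJH]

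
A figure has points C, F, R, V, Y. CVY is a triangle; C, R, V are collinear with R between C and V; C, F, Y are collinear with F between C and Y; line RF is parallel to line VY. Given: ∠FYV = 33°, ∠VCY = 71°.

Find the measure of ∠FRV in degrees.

∠FRV = 104°

1. ∠CYV = 33°  [F on ray YC]
2. ∠CVY = 76°  [△CVY]
3. ∠CRF = 76°  [RF∥VY, corresponding at R]
4. ∠FRV = 104°  [linear pair at R on CV]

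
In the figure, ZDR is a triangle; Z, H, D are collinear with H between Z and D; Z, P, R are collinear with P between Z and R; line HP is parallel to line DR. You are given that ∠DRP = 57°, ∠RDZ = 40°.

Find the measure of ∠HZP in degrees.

∠HZP = 83°

1. ∠DRZ = 57°  [P on ray RZ]
2. ∠DZR = 83°  [△ZDR]
3. ∠HZP = 83°  [H on ZD, P on ZR]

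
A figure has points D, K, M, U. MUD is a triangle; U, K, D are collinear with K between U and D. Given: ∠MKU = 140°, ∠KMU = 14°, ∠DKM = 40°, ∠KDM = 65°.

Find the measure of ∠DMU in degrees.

1. ∠KUM = 26°  [△MUK]
2. ∠MDU = 65°  [K on ray DU]
3. ∠DUM = 26°  [K on ray UD]
4. ∠DMU = 89°  [△MUD]

∠DMU = 89°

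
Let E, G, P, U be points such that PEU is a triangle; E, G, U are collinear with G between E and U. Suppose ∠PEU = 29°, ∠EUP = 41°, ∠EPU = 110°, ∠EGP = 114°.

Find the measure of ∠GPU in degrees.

∠GPU = 73°

1. ∠GUP = 41°  [G on ray UE]
2. ∠PGU = 66°  [linear pair at G on EU]
3. ∠GPU = 73°  [△PGU]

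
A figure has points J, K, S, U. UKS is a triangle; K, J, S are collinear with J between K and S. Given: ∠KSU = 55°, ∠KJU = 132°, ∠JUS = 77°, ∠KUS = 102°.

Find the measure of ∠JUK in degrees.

∠JUK = 25°

1. ∠SKU = 23°  [△UKS]
2. ∠JKU = 23°  [J on ray KS]
3. ∠JUK = 25°  [△UKJ]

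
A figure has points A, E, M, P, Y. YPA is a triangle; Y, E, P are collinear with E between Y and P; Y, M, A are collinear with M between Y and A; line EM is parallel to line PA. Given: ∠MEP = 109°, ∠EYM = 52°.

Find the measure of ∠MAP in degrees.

1. ∠MEY = 71°  [linear pair at E on YP]
2. ∠EMY = 57°  [△YEM]
3. ∠AME = 123°  [linear pair at M on YA]
4. ∠MAP = 57°  [EM∥PA, co-interior at A–M]

∠MAP = 57°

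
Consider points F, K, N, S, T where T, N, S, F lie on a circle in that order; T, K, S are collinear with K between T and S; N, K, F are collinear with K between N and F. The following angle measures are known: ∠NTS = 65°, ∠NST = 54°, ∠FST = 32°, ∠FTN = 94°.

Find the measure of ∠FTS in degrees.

∠FTS = 29°

1. ∠NFS = 65°  [same arc NS]
2. ∠FSN = 86°  [cyclic TNSF, opposite ∠T+∠S]
3. ∠FNS = 29°  [△NSF]
4. ∠FTS = 29°  [same arc SF]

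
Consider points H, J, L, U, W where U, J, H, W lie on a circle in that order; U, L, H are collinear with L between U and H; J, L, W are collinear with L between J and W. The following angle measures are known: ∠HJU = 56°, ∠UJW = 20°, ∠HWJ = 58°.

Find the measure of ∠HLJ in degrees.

∠HLJ = 78°

1. ∠HWU = 124°  [cyclic UJHW, opposite ∠J+∠W]
2. ∠UHW = 20°  [same arc UW]
3. ∠HUJ = 58°  [same arc JH]
4. ∠HUW = 36°  [△UHW]
5. ∠JHU = 66°  [△UJH]
6. ∠HJW = 36°  [same arc HW]
7. ∠HLJ = 78°  [△JLH]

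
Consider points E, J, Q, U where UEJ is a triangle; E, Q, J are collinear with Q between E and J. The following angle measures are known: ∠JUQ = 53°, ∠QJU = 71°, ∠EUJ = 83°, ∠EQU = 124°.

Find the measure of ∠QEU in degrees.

∠QEU = 26°

1. ∠EJU = 71°  [Q on ray JE]
2. ∠JEU = 26°  [△UEJ]
3. ∠QEU = 26°  [Q on ray EJ]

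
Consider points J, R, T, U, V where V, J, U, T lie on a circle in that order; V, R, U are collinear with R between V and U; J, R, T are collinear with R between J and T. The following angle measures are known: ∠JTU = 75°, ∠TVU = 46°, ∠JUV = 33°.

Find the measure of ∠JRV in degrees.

1. ∠TJU = 46°  [same arc UT]
2. ∠JRU = 101°  [△JRU]
3. ∠JRV = 79°  [linear pair at R on VU]

∠JRV = 79°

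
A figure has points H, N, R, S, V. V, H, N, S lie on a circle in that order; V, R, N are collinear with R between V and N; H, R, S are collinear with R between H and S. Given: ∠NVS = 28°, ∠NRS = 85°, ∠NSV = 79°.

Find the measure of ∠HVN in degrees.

1. ∠SNV = 73°  [△VNS]
2. ∠HRV = 85°  [vertical angles at R]
3. ∠SHV = 73°  [same arc VS]
4. ∠HVN = 22°  [△VRH]

∠HVN = 22°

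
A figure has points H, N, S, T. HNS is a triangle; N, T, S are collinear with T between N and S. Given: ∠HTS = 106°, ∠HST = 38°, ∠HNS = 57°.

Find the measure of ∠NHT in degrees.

∠NHT = 49°

1. ∠HTN = 74°  [linear pair at T on NS]
2. ∠HNT = 57°  [T on ray NS]
3. ∠NHT = 49°  [△HNT]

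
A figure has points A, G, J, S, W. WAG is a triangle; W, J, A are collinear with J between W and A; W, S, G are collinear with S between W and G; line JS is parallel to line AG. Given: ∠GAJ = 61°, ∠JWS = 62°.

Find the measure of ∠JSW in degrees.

∠JSW = 57°

1. ∠GAW = 61°  [J on ray AW]
2. ∠AWG = 62°  [J on WA, S on WG]
3. ∠AGW = 57°  [△WAG]
4. ∠JSW = 57°  [JS∥AG, corresponding at S]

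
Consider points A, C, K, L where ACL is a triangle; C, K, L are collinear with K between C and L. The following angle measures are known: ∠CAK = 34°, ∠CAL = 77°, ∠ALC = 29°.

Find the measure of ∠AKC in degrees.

1. ∠ACL = 74°  [△ACL]
2. ∠ACK = 74°  [K on ray CL]
3. ∠AKC = 72°  [△ACK]

∠AKC = 72°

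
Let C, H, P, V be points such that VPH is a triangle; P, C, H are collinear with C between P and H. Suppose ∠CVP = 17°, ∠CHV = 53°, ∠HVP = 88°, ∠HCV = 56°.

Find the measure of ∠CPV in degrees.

1. ∠PHV = 53°  [C on ray HP]
2. ∠HPV = 39°  [△VPH]
3. ∠CPV = 39°  [C on ray PH]

∠CPV = 39°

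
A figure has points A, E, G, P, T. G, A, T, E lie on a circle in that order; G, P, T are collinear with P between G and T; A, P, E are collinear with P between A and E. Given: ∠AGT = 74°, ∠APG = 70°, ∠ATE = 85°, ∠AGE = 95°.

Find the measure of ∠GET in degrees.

1. ∠AET = 74°  [same arc AT]
2. ∠EPT = 70°  [vertical angles at P]
3. ∠EAT = 21°  [△ATE]
4. ∠ETG = 36°  [△TPE]
5. ∠EGT = 21°  [same arc TE]
6. ∠GET = 123°  [△GTE]

∠GET = 123°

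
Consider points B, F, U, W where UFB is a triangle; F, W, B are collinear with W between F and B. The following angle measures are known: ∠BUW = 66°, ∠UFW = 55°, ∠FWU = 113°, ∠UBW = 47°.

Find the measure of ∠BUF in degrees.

1. ∠BFU = 55°  [W on ray FB]
2. ∠FBU = 47°  [W on ray BF]
3. ∠BUF = 78°  [△UFB]

∠BUF = 78°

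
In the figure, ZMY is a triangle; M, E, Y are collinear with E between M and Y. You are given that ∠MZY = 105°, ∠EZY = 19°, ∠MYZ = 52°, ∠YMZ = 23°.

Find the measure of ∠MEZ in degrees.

∠MEZ = 71°

1. ∠EYZ = 52°  [E on ray YM]
2. ∠YEZ = 109°  [△ZEY]
3. ∠MEZ = 71°  [linear pair at E on MY]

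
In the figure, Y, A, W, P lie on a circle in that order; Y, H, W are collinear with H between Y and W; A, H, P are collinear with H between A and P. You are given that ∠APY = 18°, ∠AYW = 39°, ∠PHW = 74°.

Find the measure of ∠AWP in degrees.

1. ∠AWY = 18°  [same arc YA]
2. ∠APW = 39°  [same arc AW]
3. ∠AHY = 74°  [vertical angles at H]
4. ∠AHW = 106°  [linear pair at H on YW]
5. ∠PAW = 56°  [△AHW]
6. ∠AWP = 85°  [△AWP]

∠AWP = 85°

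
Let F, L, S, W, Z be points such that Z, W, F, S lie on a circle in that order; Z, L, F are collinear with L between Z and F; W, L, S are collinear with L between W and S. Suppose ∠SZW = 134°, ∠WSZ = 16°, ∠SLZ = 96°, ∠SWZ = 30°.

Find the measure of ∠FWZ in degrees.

∠FWZ = 98°

1. ∠FZS = 68°  [△ZLS]
2. ∠SFZ = 30°  [same arc ZS]
3. ∠FSZ = 82°  [△ZFS]
4. ∠FWZ = 98°  [cyclic ZWFS, opposite ∠W+∠S]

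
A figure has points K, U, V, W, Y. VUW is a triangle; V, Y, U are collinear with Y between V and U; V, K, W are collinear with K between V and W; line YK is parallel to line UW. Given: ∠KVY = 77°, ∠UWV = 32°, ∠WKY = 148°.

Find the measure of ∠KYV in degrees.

∠KYV = 71°

1. ∠UVW = 77°  [Y on VU, K on VW]
2. ∠VUW = 71°  [△VUW]
3. ∠KYV = 71°  [YK∥UW, corresponding at Y]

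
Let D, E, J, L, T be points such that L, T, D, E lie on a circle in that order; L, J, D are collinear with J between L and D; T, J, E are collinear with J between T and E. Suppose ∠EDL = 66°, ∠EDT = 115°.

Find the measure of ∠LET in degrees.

∠LET = 49°

1. ∠ETL = 66°  [same arc LE]
2. ∠ELT = 65°  [cyclic LTDE, opposite ∠L+∠D]
3. ∠LET = 49°  [△LTE]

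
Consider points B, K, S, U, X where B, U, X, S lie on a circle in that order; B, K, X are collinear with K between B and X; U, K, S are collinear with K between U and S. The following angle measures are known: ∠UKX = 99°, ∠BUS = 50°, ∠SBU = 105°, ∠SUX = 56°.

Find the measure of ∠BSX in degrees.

∠BSX = 74°

1. ∠BXS = 50°  [same arc BS]
2. ∠SBX = 56°  [same arc XS]
3. ∠BSX = 74°  [△BXS]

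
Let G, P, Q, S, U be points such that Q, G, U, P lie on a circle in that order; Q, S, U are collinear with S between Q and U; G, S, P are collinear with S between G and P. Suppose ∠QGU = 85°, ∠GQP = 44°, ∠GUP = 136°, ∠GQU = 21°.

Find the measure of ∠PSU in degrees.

1. ∠GUQ = 74°  [△QGU]
2. ∠GPU = 21°  [same arc GU]
3. ∠GPQ = 74°  [same arc QG]
4. ∠PGQ = 62°  [△QGP]
5. ∠PUQ = 62°  [same arc QP]
6. ∠PSU = 97°  [△USP]

∠PSU = 97°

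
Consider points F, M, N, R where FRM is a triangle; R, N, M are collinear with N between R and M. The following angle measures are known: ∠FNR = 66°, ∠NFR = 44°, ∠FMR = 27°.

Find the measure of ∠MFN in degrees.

1. ∠FNM = 114°  [linear pair at N on RM]
2. ∠FMN = 27°  [N on ray MR]
3. ∠MFN = 39°  [△FNM]

∠MFN = 39°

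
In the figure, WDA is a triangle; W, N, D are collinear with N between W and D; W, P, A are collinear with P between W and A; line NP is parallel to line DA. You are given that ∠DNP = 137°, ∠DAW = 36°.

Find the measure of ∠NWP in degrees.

1. ∠PNW = 43°  [linear pair at N on WD]
2. ∠NPW = 36°  [NP∥DA, corresponding at P]
3. ∠NWP = 101°  [△WNP]

∠NWP = 101°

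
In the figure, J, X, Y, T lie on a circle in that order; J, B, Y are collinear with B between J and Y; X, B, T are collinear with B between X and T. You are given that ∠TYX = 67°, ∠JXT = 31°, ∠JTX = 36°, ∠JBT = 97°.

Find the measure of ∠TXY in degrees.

1. ∠JYX = 36°  [same arc JX]
2. ∠XBY = 97°  [vertical angles at B]
3. ∠TXY = 47°  [△XBY]

∠TXY = 47°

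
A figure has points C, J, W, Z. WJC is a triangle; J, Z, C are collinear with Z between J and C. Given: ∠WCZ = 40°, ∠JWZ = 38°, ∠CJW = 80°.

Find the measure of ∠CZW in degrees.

∠CZW = 118°

1. ∠WJZ = 80°  [Z on ray JC]
2. ∠JZW = 62°  [△WJZ]
3. ∠CZW = 118°  [linear pair at Z on JC]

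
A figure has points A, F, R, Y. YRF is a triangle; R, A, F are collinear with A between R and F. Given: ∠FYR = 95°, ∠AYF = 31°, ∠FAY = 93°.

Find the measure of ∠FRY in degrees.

∠FRY = 29°

1. ∠AFY = 56°  [△YAF]
2. ∠RFY = 56°  [A on ray FR]
3. ∠FRY = 29°  [△YRF]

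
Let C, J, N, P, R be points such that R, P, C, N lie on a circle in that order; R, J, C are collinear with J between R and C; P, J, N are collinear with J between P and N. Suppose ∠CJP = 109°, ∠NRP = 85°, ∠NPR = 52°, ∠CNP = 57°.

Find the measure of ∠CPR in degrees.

∠CPR = 80°

1. ∠PJR = 71°  [linear pair at J on RC]
2. ∠PNR = 43°  [△RPN]
3. ∠CRP = 57°  [△RJP]
4. ∠PCR = 43°  [same arc RP]
5. ∠CPR = 80°  [△RPC]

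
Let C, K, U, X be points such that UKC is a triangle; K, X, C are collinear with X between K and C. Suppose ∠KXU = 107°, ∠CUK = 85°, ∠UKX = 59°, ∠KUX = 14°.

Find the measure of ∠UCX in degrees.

∠UCX = 36°

1. ∠CKU = 59°  [X on ray KC]
2. ∠KCU = 36°  [△UKC]
3. ∠UCX = 36°  [X on ray CK]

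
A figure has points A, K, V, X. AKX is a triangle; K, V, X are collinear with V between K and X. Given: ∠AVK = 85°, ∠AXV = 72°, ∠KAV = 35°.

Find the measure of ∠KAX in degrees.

∠KAX = 48°

1. ∠AKV = 60°  [△AKV]
2. ∠AXK = 72°  [V on ray XK]
3. ∠AKX = 60°  [V on ray KX]
4. ∠KAX = 48°  [△AKX]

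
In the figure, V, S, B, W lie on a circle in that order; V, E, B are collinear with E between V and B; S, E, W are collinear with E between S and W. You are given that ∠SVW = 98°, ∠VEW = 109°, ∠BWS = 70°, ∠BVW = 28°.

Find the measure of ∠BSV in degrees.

1. ∠SBW = 82°  [cyclic VSBW, opposite ∠V+∠B]
2. ∠BES = 109°  [vertical angles at E]
3. ∠BVS = 70°  [same arc SB]
4. ∠BSW = 28°  [△SBW]
5. ∠SBV = 43°  [△SEB]
6. ∠BSV = 67°  [△VSB]

∠BSV = 67°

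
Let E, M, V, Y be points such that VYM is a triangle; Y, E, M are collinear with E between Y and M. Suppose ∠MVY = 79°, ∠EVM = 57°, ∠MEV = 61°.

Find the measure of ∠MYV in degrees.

1. ∠EMV = 62°  [△VEM]
2. ∠VMY = 62°  [E on ray MY]
3. ∠MYV = 39°  [△VYM]

∠MYV = 39°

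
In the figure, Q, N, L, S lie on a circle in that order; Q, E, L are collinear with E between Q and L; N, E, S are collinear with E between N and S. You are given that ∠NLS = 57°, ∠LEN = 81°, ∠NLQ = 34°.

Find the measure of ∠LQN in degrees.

1. ∠NQS = 123°  [cyclic QNLS, opposite ∠Q+∠L]
2. ∠NEQ = 99°  [linear pair at E on QL]
3. ∠NSQ = 34°  [same arc QN]
4. ∠QNS = 23°  [△QNS]
5. ∠LQN = 58°  [△QEN]

∠LQN = 58°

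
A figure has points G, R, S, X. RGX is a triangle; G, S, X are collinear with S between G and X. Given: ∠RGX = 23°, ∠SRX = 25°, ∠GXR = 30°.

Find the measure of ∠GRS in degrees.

∠GRS = 102°

1. ∠RGS = 23°  [S on ray GX]
2. ∠RXS = 30°  [S on ray XG]
3. ∠RSX = 125°  [△RSX]
4. ∠GSR = 55°  [linear pair at S on GX]
5. ∠GRS = 102°  [△RGS]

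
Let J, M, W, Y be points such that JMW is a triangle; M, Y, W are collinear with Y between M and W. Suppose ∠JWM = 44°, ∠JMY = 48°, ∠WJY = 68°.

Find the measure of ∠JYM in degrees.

1. ∠JWY = 44°  [Y on ray WM]
2. ∠JYW = 68°  [△JYW]
3. ∠JYM = 112°  [linear pair at Y on MW]

∠JYM = 112°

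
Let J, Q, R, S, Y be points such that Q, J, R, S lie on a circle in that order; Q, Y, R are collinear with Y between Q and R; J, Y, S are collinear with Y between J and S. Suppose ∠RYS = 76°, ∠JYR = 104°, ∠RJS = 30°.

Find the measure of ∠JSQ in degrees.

1. ∠QYS = 104°  [linear pair at Y on QR]
2. ∠RQS = 30°  [same arc RS]
3. ∠JSQ = 46°  [△QYS]

∠JSQ = 46°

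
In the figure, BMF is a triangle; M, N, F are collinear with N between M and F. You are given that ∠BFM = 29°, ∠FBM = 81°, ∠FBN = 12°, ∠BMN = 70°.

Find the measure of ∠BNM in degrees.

∠BNM = 41°

1. ∠BFN = 29°  [N on ray FM]
2. ∠BNF = 139°  [△BNF]
3. ∠BNM = 41°  [linear pair at N on MF]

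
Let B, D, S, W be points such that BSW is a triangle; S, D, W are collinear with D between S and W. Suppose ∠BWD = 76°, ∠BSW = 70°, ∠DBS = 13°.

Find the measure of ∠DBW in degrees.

1. ∠BSD = 70°  [D on ray SW]
2. ∠BDS = 97°  [△BSD]
3. ∠BDW = 83°  [linear pair at D on SW]
4. ∠DBW = 21°  [△BDW]

∠DBW = 21°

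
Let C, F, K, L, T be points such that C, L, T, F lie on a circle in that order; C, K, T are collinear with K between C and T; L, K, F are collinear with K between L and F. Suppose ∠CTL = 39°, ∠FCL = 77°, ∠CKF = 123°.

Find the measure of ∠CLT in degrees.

1. ∠CFL = 39°  [same arc CL]
2. ∠CLF = 64°  [△CLF]
3. ∠FCT = 18°  [△CKF]
4. ∠CTF = 64°  [same arc CF]
5. ∠CFT = 98°  [△CTF]
6. ∠CLT = 82°  [cyclic CLTF, opposite ∠L+∠F]

∠CLT = 82°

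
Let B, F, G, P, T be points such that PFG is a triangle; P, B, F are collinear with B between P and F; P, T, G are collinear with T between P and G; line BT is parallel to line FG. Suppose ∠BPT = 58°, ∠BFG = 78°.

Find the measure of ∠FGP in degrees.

∠FGP = 44°

1. ∠FPG = 58°  [B on PF, T on PG]
2. ∠GFP = 78°  [B on ray FP]
3. ∠FGP = 44°  [△PFG]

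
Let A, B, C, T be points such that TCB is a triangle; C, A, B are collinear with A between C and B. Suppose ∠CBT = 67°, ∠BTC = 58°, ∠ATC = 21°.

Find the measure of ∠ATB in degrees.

∠ATB = 37°

1. ∠BCT = 55°  [△TCB]
2. ∠ABT = 67°  [A on ray BC]
3. ∠ACT = 55°  [A on ray CB]
4. ∠CAT = 104°  [△TCA]
5. ∠BAT = 76°  [linear pair at A on CB]
6. ∠ATB = 37°  [△TAB]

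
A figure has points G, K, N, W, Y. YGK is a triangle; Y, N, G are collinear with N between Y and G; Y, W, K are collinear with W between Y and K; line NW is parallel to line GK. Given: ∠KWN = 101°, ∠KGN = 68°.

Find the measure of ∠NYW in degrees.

1. ∠NWY = 79°  [linear pair at W on YK]
2. ∠KGY = 68°  [N on ray GY]
3. ∠GKY = 79°  [NW∥GK, corresponding at W]
4. ∠GYK = 33°  [△YGK]
5. ∠NYW = 33°  [N on YG, W on YK]

∠NYW = 33°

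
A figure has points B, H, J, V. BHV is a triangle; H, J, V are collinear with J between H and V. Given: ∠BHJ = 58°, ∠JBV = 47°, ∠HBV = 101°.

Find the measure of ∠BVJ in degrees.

1. ∠BHV = 58°  [J on ray HV]
2. ∠BVH = 21°  [△BHV]
3. ∠BVJ = 21°  [J on ray VH]

∠BVJ = 21°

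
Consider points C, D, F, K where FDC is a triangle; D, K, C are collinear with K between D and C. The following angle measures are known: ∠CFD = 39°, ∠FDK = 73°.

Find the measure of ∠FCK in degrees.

∠FCK = 68°

1. ∠CDF = 73°  [K on ray DC]
2. ∠DCF = 68°  [△FDC]
3. ∠FCK = 68°  [K on ray CD]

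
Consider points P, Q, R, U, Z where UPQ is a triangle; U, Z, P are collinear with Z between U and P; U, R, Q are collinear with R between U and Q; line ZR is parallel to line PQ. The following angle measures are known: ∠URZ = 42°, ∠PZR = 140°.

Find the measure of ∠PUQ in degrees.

1. ∠RZU = 40°  [linear pair at Z on UP]
2. ∠RUZ = 98°  [△UZR]
3. ∠PUQ = 98°  [Z on UP, R on UQ]

∠PUQ = 98°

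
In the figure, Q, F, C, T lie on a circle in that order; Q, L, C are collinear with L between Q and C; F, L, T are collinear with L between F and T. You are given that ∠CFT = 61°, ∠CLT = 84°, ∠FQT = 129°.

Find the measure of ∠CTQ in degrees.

1. ∠CQT = 61°  [same arc CT]
2. ∠FCT = 51°  [cyclic QFCT, opposite ∠Q+∠C]
3. ∠CTF = 68°  [△FCT]
4. ∠QCT = 28°  [△CLT]
5. ∠CTQ = 91°  [△QCT]

∠CTQ = 91°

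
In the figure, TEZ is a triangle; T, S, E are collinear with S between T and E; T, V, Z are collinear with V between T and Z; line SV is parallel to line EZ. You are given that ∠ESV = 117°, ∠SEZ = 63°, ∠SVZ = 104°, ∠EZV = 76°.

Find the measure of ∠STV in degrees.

∠STV = 41°

1. ∠TSV = 63°  [linear pair at S on TE]
2. ∠SVT = 76°  [linear pair at V on TZ]
3. ∠STV = 41°  [△TSV]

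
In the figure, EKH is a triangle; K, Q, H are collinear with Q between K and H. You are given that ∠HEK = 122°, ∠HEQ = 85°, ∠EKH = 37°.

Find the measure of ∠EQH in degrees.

1. ∠EHK = 21°  [△EKH]
2. ∠EHQ = 21°  [Q on ray HK]
3. ∠EQH = 74°  [△EQH]

∠EQH = 74°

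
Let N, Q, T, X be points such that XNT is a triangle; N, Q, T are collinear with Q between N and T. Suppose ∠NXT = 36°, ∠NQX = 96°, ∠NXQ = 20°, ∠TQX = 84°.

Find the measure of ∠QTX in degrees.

∠QTX = 80°

1. ∠QNX = 64°  [△XNQ]
2. ∠TNX = 64°  [Q on ray NT]
3. ∠NTX = 80°  [△XNT]
4. ∠QTX = 80°  [Q on ray TN]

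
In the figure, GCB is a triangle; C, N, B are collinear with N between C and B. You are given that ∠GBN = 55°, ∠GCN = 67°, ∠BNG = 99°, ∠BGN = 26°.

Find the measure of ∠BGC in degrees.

∠BGC = 58°

1. ∠CBG = 55°  [N on ray BC]
2. ∠BCG = 67°  [N on ray CB]
3. ∠BGC = 58°  [△GCB]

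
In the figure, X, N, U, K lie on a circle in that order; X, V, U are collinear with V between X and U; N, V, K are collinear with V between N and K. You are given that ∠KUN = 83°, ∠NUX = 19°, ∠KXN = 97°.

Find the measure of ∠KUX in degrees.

∠KUX = 64°

1. ∠NKX = 19°  [same arc XN]
2. ∠KNX = 64°  [△XNK]
3. ∠KUX = 64°  [same arc XK]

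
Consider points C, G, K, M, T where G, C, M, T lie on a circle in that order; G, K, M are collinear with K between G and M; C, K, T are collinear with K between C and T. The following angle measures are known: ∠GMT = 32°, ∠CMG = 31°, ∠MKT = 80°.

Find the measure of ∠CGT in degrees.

1. ∠GCT = 32°  [same arc GT]
2. ∠CTG = 31°  [same arc GC]
3. ∠CGT = 117°  [△GCT]

∠CGT = 117°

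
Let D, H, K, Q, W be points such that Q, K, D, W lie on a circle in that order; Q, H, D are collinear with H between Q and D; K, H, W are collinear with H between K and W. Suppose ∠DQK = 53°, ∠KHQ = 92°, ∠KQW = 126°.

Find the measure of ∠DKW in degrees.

∠DKW = 73°

1. ∠DWK = 53°  [same arc KD]
2. ∠KDW = 54°  [cyclic QKDW, opposite ∠Q+∠D]
3. ∠DKW = 73°  [△KDW]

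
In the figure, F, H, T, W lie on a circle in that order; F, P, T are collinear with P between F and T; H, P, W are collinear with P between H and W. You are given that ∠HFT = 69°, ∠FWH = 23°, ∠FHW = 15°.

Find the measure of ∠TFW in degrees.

1. ∠FPH = 96°  [△FPH]
2. ∠FTH = 23°  [same arc FH]
3. ∠HPT = 84°  [linear pair at P on FT]
4. ∠THW = 73°  [△HPT]
5. ∠TFW = 73°  [same arc TW]

∠TFW = 73°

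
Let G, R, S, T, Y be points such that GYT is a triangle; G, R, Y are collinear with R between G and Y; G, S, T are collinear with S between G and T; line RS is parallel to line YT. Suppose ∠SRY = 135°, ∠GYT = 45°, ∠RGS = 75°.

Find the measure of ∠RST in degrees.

1. ∠GRS = 45°  [linear pair at R on GY]
2. ∠GSR = 60°  [△GRS]
3. ∠RST = 120°  [linear pair at S on GT]

∠RST = 120°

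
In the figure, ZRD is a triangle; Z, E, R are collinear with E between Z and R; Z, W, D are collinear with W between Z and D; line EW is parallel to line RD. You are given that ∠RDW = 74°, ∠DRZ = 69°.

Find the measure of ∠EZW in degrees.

1. ∠RDZ = 74°  [W on ray DZ]
2. ∠DZR = 37°  [△ZRD]
3. ∠EZW = 37°  [E on ZR, W on ZD]

∠EZW = 37°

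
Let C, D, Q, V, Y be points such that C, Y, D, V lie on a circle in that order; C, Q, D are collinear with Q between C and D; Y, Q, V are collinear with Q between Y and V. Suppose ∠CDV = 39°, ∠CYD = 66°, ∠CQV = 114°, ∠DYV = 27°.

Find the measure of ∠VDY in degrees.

∠VDY = 78°

1. ∠DQV = 66°  [linear pair at Q on CD]
2. ∠DVY = 75°  [△DQV]
3. ∠VDY = 78°  [△YDV]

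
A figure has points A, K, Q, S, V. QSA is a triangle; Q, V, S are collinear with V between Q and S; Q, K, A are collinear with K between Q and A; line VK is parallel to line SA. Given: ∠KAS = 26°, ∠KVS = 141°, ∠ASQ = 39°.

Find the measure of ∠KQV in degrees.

∠KQV = 115°

1. ∠QAS = 26°  [K on ray AQ]
2. ∠KVQ = 39°  [linear pair at V on QS]
3. ∠QKV = 26°  [VK∥SA, corresponding at K]
4. ∠KQV = 115°  [△QVK]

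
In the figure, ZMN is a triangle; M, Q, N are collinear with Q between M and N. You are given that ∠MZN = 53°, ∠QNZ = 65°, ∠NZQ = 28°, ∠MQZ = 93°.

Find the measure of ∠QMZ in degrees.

1. ∠MNZ = 65°  [Q on ray NM]
2. ∠NMZ = 62°  [△ZMN]
3. ∠QMZ = 62°  [Q on ray MN]

∠QMZ = 62°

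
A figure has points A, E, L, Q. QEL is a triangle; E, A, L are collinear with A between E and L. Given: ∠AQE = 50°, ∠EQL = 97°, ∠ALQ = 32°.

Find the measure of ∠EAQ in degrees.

∠EAQ = 79°

1. ∠ELQ = 32°  [A on ray LE]
2. ∠LEQ = 51°  [△QEL]
3. ∠AEQ = 51°  [A on ray EL]
4. ∠EAQ = 79°  [△QEA]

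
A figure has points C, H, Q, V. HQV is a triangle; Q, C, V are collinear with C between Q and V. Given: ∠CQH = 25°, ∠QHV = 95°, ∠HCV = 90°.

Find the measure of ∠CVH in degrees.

1. ∠HQV = 25°  [C on ray QV]
2. ∠HVQ = 60°  [△HQV]
3. ∠CVH = 60°  [C on ray VQ]

∠CVH = 60°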